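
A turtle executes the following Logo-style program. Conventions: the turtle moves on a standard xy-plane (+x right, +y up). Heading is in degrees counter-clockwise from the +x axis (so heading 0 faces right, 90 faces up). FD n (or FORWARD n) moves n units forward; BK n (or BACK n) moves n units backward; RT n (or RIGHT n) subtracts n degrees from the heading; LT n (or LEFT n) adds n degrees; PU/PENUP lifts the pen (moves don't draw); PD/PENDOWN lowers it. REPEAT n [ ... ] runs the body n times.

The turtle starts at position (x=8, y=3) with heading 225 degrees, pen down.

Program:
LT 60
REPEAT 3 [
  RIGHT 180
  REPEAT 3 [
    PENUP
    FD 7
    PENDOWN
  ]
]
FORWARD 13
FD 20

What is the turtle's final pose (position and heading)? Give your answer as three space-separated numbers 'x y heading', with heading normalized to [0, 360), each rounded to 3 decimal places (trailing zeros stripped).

Executing turtle program step by step:
Start: pos=(8,3), heading=225, pen down
LT 60: heading 225 -> 285
REPEAT 3 [
  -- iteration 1/3 --
  RT 180: heading 285 -> 105
  REPEAT 3 [
    -- iteration 1/3 --
    PU: pen up
    FD 7: (8,3) -> (6.188,9.761) [heading=105, move]
    PD: pen down
    -- iteration 2/3 --
    PU: pen up
    FD 7: (6.188,9.761) -> (4.377,16.523) [heading=105, move]
    PD: pen down
    -- iteration 3/3 --
    PU: pen up
    FD 7: (4.377,16.523) -> (2.565,23.284) [heading=105, move]
    PD: pen down
  ]
  -- iteration 2/3 --
  RT 180: heading 105 -> 285
  REPEAT 3 [
    -- iteration 1/3 --
    PU: pen up
    FD 7: (2.565,23.284) -> (4.377,16.523) [heading=285, move]
    PD: pen down
    -- iteration 2/3 --
    PU: pen up
    FD 7: (4.377,16.523) -> (6.188,9.761) [heading=285, move]
    PD: pen down
    -- iteration 3/3 --
    PU: pen up
    FD 7: (6.188,9.761) -> (8,3) [heading=285, move]
    PD: pen down
  ]
  -- iteration 3/3 --
  RT 180: heading 285 -> 105
  REPEAT 3 [
    -- iteration 1/3 --
    PU: pen up
    FD 7: (8,3) -> (6.188,9.761) [heading=105, move]
    PD: pen down
    -- iteration 2/3 --
    PU: pen up
    FD 7: (6.188,9.761) -> (4.377,16.523) [heading=105, move]
    PD: pen down
    -- iteration 3/3 --
    PU: pen up
    FD 7: (4.377,16.523) -> (2.565,23.284) [heading=105, move]
    PD: pen down
  ]
]
FD 13: (2.565,23.284) -> (-0.8,35.841) [heading=105, draw]
FD 20: (-0.8,35.841) -> (-5.976,55.16) [heading=105, draw]
Final: pos=(-5.976,55.16), heading=105, 2 segment(s) drawn

Answer: -5.976 55.16 105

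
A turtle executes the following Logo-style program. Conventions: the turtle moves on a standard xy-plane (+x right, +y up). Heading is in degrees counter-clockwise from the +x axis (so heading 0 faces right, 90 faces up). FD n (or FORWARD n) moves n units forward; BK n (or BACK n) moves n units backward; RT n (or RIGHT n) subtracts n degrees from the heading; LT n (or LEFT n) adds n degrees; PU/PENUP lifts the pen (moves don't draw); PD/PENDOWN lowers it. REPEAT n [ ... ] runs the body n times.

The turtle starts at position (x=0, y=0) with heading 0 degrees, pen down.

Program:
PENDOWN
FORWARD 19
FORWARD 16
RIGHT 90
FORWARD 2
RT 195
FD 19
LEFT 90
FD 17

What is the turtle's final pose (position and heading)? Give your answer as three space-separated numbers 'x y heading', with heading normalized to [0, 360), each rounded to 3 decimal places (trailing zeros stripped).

Answer: 23.497 20.753 165

Derivation:
Executing turtle program step by step:
Start: pos=(0,0), heading=0, pen down
PD: pen down
FD 19: (0,0) -> (19,0) [heading=0, draw]
FD 16: (19,0) -> (35,0) [heading=0, draw]
RT 90: heading 0 -> 270
FD 2: (35,0) -> (35,-2) [heading=270, draw]
RT 195: heading 270 -> 75
FD 19: (35,-2) -> (39.918,16.353) [heading=75, draw]
LT 90: heading 75 -> 165
FD 17: (39.918,16.353) -> (23.497,20.753) [heading=165, draw]
Final: pos=(23.497,20.753), heading=165, 5 segment(s) drawn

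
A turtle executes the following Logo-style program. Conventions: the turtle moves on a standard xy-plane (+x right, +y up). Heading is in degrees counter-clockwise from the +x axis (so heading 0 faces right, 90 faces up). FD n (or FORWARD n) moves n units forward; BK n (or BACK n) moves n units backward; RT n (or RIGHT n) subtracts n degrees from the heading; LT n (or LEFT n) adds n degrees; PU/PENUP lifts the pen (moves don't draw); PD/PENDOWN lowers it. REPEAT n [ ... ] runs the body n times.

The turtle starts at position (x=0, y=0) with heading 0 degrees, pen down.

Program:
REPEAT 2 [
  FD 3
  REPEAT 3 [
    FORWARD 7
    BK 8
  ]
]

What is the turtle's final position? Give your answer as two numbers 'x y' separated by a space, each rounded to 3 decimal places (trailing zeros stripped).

Executing turtle program step by step:
Start: pos=(0,0), heading=0, pen down
REPEAT 2 [
  -- iteration 1/2 --
  FD 3: (0,0) -> (3,0) [heading=0, draw]
  REPEAT 3 [
    -- iteration 1/3 --
    FD 7: (3,0) -> (10,0) [heading=0, draw]
    BK 8: (10,0) -> (2,0) [heading=0, draw]
    -- iteration 2/3 --
    FD 7: (2,0) -> (9,0) [heading=0, draw]
    BK 8: (9,0) -> (1,0) [heading=0, draw]
    -- iteration 3/3 --
    FD 7: (1,0) -> (8,0) [heading=0, draw]
    BK 8: (8,0) -> (0,0) [heading=0, draw]
  ]
  -- iteration 2/2 --
  FD 3: (0,0) -> (3,0) [heading=0, draw]
  REPEAT 3 [
    -- iteration 1/3 --
    FD 7: (3,0) -> (10,0) [heading=0, draw]
    BK 8: (10,0) -> (2,0) [heading=0, draw]
    -- iteration 2/3 --
    FD 7: (2,0) -> (9,0) [heading=0, draw]
    BK 8: (9,0) -> (1,0) [heading=0, draw]
    -- iteration 3/3 --
    FD 7: (1,0) -> (8,0) [heading=0, draw]
    BK 8: (8,0) -> (0,0) [heading=0, draw]
  ]
]
Final: pos=(0,0), heading=0, 14 segment(s) drawn

Answer: 0 0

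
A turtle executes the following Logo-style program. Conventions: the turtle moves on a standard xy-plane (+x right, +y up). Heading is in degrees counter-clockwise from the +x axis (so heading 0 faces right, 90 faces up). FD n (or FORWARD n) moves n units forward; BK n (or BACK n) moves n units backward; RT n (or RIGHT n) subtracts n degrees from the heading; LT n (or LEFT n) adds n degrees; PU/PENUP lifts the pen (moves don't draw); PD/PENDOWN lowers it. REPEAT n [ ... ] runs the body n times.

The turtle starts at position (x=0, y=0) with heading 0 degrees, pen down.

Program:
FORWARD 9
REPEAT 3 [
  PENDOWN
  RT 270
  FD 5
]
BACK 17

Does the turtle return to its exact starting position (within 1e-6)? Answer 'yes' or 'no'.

Executing turtle program step by step:
Start: pos=(0,0), heading=0, pen down
FD 9: (0,0) -> (9,0) [heading=0, draw]
REPEAT 3 [
  -- iteration 1/3 --
  PD: pen down
  RT 270: heading 0 -> 90
  FD 5: (9,0) -> (9,5) [heading=90, draw]
  -- iteration 2/3 --
  PD: pen down
  RT 270: heading 90 -> 180
  FD 5: (9,5) -> (4,5) [heading=180, draw]
  -- iteration 3/3 --
  PD: pen down
  RT 270: heading 180 -> 270
  FD 5: (4,5) -> (4,0) [heading=270, draw]
]
BK 17: (4,0) -> (4,17) [heading=270, draw]
Final: pos=(4,17), heading=270, 5 segment(s) drawn

Start position: (0, 0)
Final position: (4, 17)
Distance = 17.464; >= 1e-6 -> NOT closed

Answer: no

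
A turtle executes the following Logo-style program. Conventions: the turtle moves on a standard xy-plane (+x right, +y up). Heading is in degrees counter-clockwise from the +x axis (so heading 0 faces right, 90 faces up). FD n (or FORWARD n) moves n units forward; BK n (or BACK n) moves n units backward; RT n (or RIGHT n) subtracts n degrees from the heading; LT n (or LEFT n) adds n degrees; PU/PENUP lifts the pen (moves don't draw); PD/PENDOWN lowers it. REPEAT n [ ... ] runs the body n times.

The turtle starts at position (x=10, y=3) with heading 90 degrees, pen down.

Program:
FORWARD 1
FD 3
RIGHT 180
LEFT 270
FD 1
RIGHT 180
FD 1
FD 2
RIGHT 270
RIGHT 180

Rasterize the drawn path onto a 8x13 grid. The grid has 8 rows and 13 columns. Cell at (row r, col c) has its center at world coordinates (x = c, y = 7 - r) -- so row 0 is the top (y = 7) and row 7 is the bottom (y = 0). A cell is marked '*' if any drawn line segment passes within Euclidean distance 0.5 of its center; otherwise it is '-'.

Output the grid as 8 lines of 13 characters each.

Segment 0: (10,3) -> (10,4)
Segment 1: (10,4) -> (10,7)
Segment 2: (10,7) -> (9,7)
Segment 3: (9,7) -> (10,7)
Segment 4: (10,7) -> (12,7)

Answer: ---------****
----------*--
----------*--
----------*--
----------*--
-------------
-------------
-------------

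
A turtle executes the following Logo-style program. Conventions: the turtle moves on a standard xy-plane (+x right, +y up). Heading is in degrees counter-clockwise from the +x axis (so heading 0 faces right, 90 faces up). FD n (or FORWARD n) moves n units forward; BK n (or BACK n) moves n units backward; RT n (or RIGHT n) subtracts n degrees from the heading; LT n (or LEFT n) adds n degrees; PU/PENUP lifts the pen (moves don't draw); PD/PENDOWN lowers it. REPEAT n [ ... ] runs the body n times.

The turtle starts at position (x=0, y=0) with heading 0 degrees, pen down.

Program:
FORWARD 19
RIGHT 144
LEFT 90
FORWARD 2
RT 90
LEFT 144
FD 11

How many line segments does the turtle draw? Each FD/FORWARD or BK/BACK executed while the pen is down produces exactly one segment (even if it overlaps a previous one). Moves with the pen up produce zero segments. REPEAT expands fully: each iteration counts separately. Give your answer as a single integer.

Executing turtle program step by step:
Start: pos=(0,0), heading=0, pen down
FD 19: (0,0) -> (19,0) [heading=0, draw]
RT 144: heading 0 -> 216
LT 90: heading 216 -> 306
FD 2: (19,0) -> (20.176,-1.618) [heading=306, draw]
RT 90: heading 306 -> 216
LT 144: heading 216 -> 0
FD 11: (20.176,-1.618) -> (31.176,-1.618) [heading=0, draw]
Final: pos=(31.176,-1.618), heading=0, 3 segment(s) drawn
Segments drawn: 3

Answer: 3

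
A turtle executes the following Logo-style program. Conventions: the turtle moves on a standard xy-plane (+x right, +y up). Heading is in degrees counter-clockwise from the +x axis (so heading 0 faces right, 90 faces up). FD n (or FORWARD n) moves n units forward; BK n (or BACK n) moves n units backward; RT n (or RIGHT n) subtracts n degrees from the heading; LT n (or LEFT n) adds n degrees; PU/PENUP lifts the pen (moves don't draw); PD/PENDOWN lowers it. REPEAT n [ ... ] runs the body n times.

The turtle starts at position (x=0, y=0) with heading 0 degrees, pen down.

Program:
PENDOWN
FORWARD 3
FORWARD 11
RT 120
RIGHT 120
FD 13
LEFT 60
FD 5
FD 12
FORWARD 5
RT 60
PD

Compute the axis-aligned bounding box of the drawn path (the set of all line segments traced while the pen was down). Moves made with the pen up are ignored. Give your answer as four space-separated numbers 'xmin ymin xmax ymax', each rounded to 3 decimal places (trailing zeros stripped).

Answer: -14.5 0 14 11.258

Derivation:
Executing turtle program step by step:
Start: pos=(0,0), heading=0, pen down
PD: pen down
FD 3: (0,0) -> (3,0) [heading=0, draw]
FD 11: (3,0) -> (14,0) [heading=0, draw]
RT 120: heading 0 -> 240
RT 120: heading 240 -> 120
FD 13: (14,0) -> (7.5,11.258) [heading=120, draw]
LT 60: heading 120 -> 180
FD 5: (7.5,11.258) -> (2.5,11.258) [heading=180, draw]
FD 12: (2.5,11.258) -> (-9.5,11.258) [heading=180, draw]
FD 5: (-9.5,11.258) -> (-14.5,11.258) [heading=180, draw]
RT 60: heading 180 -> 120
PD: pen down
Final: pos=(-14.5,11.258), heading=120, 6 segment(s) drawn

Segment endpoints: x in {-14.5, -9.5, 0, 2.5, 3, 7.5, 14}, y in {0, 11.258, 11.258}
xmin=-14.5, ymin=0, xmax=14, ymax=11.258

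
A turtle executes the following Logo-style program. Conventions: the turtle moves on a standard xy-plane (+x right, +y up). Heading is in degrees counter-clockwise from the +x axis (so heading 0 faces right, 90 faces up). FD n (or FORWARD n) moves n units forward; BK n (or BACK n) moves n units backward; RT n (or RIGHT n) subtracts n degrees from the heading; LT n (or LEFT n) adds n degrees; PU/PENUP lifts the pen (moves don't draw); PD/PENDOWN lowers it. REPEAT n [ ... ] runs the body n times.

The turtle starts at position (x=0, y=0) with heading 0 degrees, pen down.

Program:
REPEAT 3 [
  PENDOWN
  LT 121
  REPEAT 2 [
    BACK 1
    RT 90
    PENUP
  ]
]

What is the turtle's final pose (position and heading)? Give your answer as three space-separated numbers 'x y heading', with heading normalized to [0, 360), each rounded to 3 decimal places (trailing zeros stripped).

Answer: -2.746 -0.839 183

Derivation:
Executing turtle program step by step:
Start: pos=(0,0), heading=0, pen down
REPEAT 3 [
  -- iteration 1/3 --
  PD: pen down
  LT 121: heading 0 -> 121
  REPEAT 2 [
    -- iteration 1/2 --
    BK 1: (0,0) -> (0.515,-0.857) [heading=121, draw]
    RT 90: heading 121 -> 31
    PU: pen up
    -- iteration 2/2 --
    BK 1: (0.515,-0.857) -> (-0.342,-1.372) [heading=31, move]
    RT 90: heading 31 -> 301
    PU: pen up
  ]
  -- iteration 2/3 --
  PD: pen down
  LT 121: heading 301 -> 62
  REPEAT 2 [
    -- iteration 1/2 --
    BK 1: (-0.342,-1.372) -> (-0.812,-2.255) [heading=62, draw]
    RT 90: heading 62 -> 332
    PU: pen up
    -- iteration 2/2 --
    BK 1: (-0.812,-2.255) -> (-1.695,-1.786) [heading=332, move]
    RT 90: heading 332 -> 242
    PU: pen up
  ]
  -- iteration 3/3 --
  PD: pen down
  LT 121: heading 242 -> 3
  REPEAT 2 [
    -- iteration 1/2 --
    BK 1: (-1.695,-1.786) -> (-2.693,-1.838) [heading=3, draw]
    RT 90: heading 3 -> 273
    PU: pen up
    -- iteration 2/2 --
    BK 1: (-2.693,-1.838) -> (-2.746,-0.839) [heading=273, move]
    RT 90: heading 273 -> 183
    PU: pen up
  ]
]
Final: pos=(-2.746,-0.839), heading=183, 3 segment(s) drawn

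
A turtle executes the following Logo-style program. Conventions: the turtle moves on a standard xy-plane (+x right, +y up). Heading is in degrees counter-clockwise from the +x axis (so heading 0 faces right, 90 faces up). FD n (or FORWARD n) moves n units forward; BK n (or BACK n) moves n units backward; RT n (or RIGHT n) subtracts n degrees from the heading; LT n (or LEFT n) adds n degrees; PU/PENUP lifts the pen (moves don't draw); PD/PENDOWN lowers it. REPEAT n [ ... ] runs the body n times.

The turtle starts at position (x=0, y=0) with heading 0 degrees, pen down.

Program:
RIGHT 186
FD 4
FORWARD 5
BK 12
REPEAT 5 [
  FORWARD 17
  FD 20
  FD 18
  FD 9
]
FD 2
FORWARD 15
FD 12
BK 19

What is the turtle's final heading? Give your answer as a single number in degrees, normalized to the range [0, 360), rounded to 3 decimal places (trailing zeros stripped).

Executing turtle program step by step:
Start: pos=(0,0), heading=0, pen down
RT 186: heading 0 -> 174
FD 4: (0,0) -> (-3.978,0.418) [heading=174, draw]
FD 5: (-3.978,0.418) -> (-8.951,0.941) [heading=174, draw]
BK 12: (-8.951,0.941) -> (2.984,-0.314) [heading=174, draw]
REPEAT 5 [
  -- iteration 1/5 --
  FD 17: (2.984,-0.314) -> (-13.923,1.463) [heading=174, draw]
  FD 20: (-13.923,1.463) -> (-33.814,3.554) [heading=174, draw]
  FD 18: (-33.814,3.554) -> (-51.715,5.435) [heading=174, draw]
  FD 9: (-51.715,5.435) -> (-60.666,6.376) [heading=174, draw]
  -- iteration 2/5 --
  FD 17: (-60.666,6.376) -> (-77.573,8.153) [heading=174, draw]
  FD 20: (-77.573,8.153) -> (-97.463,10.244) [heading=174, draw]
  FD 18: (-97.463,10.244) -> (-115.365,12.125) [heading=174, draw]
  FD 9: (-115.365,12.125) -> (-124.315,13.066) [heading=174, draw]
  -- iteration 3/5 --
  FD 17: (-124.315,13.066) -> (-141.222,14.843) [heading=174, draw]
  FD 20: (-141.222,14.843) -> (-161.113,16.934) [heading=174, draw]
  FD 18: (-161.113,16.934) -> (-179.014,18.815) [heading=174, draw]
  FD 9: (-179.014,18.815) -> (-187.965,19.756) [heading=174, draw]
  -- iteration 4/5 --
  FD 17: (-187.965,19.756) -> (-204.872,21.533) [heading=174, draw]
  FD 20: (-204.872,21.533) -> (-224.762,23.623) [heading=174, draw]
  FD 18: (-224.762,23.623) -> (-242.663,25.505) [heading=174, draw]
  FD 9: (-242.663,25.505) -> (-251.614,26.446) [heading=174, draw]
  -- iteration 5/5 --
  FD 17: (-251.614,26.446) -> (-268.521,28.223) [heading=174, draw]
  FD 20: (-268.521,28.223) -> (-288.411,30.313) [heading=174, draw]
  FD 18: (-288.411,30.313) -> (-306.313,32.195) [heading=174, draw]
  FD 9: (-306.313,32.195) -> (-315.263,33.136) [heading=174, draw]
]
FD 2: (-315.263,33.136) -> (-317.252,33.345) [heading=174, draw]
FD 15: (-317.252,33.345) -> (-332.17,34.913) [heading=174, draw]
FD 12: (-332.17,34.913) -> (-344.105,36.167) [heading=174, draw]
BK 19: (-344.105,36.167) -> (-325.209,34.181) [heading=174, draw]
Final: pos=(-325.209,34.181), heading=174, 27 segment(s) drawn

Answer: 174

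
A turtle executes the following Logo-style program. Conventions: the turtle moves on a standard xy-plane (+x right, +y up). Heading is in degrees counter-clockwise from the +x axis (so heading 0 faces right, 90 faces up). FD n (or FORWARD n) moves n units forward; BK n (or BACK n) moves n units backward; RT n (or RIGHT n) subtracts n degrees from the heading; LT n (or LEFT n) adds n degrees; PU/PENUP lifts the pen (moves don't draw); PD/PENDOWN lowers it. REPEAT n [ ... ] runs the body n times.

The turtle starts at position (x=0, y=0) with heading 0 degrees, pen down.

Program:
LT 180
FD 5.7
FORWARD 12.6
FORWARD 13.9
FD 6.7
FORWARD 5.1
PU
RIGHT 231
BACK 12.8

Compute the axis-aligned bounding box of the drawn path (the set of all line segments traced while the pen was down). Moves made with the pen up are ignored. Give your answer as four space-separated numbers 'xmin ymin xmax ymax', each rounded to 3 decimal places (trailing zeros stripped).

Answer: -44 0 0 0

Derivation:
Executing turtle program step by step:
Start: pos=(0,0), heading=0, pen down
LT 180: heading 0 -> 180
FD 5.7: (0,0) -> (-5.7,0) [heading=180, draw]
FD 12.6: (-5.7,0) -> (-18.3,0) [heading=180, draw]
FD 13.9: (-18.3,0) -> (-32.2,0) [heading=180, draw]
FD 6.7: (-32.2,0) -> (-38.9,0) [heading=180, draw]
FD 5.1: (-38.9,0) -> (-44,0) [heading=180, draw]
PU: pen up
RT 231: heading 180 -> 309
BK 12.8: (-44,0) -> (-52.055,9.947) [heading=309, move]
Final: pos=(-52.055,9.947), heading=309, 5 segment(s) drawn

Segment endpoints: x in {-44, -38.9, -32.2, -18.3, -5.7, 0}, y in {0, 0, 0, 0, 0, 0}
xmin=-44, ymin=0, xmax=0, ymax=0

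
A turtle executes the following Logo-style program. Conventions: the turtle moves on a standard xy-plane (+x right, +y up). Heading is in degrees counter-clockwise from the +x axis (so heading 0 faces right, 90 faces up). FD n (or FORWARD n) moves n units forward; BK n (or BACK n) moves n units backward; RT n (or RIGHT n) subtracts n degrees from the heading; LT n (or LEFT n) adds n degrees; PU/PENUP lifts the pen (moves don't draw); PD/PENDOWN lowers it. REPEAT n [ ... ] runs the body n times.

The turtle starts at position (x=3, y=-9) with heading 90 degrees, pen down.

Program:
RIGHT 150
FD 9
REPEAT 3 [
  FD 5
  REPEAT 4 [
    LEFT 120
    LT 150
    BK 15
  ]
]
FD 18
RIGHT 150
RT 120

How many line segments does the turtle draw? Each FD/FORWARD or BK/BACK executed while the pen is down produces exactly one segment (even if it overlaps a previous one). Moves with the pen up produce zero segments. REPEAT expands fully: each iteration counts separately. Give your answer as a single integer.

Answer: 17

Derivation:
Executing turtle program step by step:
Start: pos=(3,-9), heading=90, pen down
RT 150: heading 90 -> 300
FD 9: (3,-9) -> (7.5,-16.794) [heading=300, draw]
REPEAT 3 [
  -- iteration 1/3 --
  FD 5: (7.5,-16.794) -> (10,-21.124) [heading=300, draw]
  REPEAT 4 [
    -- iteration 1/4 --
    LT 120: heading 300 -> 60
    LT 150: heading 60 -> 210
    BK 15: (10,-21.124) -> (22.99,-13.624) [heading=210, draw]
    -- iteration 2/4 --
    LT 120: heading 210 -> 330
    LT 150: heading 330 -> 120
    BK 15: (22.99,-13.624) -> (30.49,-26.615) [heading=120, draw]
    -- iteration 3/4 --
    LT 120: heading 120 -> 240
    LT 150: heading 240 -> 30
    BK 15: (30.49,-26.615) -> (17.5,-34.115) [heading=30, draw]
    -- iteration 4/4 --
    LT 120: heading 30 -> 150
    LT 150: heading 150 -> 300
    BK 15: (17.5,-34.115) -> (10,-21.124) [heading=300, draw]
  ]
  -- iteration 2/3 --
  FD 5: (10,-21.124) -> (12.5,-25.454) [heading=300, draw]
  REPEAT 4 [
    -- iteration 1/4 --
    LT 120: heading 300 -> 60
    LT 150: heading 60 -> 210
    BK 15: (12.5,-25.454) -> (25.49,-17.954) [heading=210, draw]
    -- iteration 2/4 --
    LT 120: heading 210 -> 330
    LT 150: heading 330 -> 120
    BK 15: (25.49,-17.954) -> (32.99,-30.945) [heading=120, draw]
    -- iteration 3/4 --
    LT 120: heading 120 -> 240
    LT 150: heading 240 -> 30
    BK 15: (32.99,-30.945) -> (20,-38.445) [heading=30, draw]
    -- iteration 4/4 --
    LT 120: heading 30 -> 150
    LT 150: heading 150 -> 300
    BK 15: (20,-38.445) -> (12.5,-25.454) [heading=300, draw]
  ]
  -- iteration 3/3 --
  FD 5: (12.5,-25.454) -> (15,-29.785) [heading=300, draw]
  REPEAT 4 [
    -- iteration 1/4 --
    LT 120: heading 300 -> 60
    LT 150: heading 60 -> 210
    BK 15: (15,-29.785) -> (27.99,-22.285) [heading=210, draw]
    -- iteration 2/4 --
    LT 120: heading 210 -> 330
    LT 150: heading 330 -> 120
    BK 15: (27.99,-22.285) -> (35.49,-35.275) [heading=120, draw]
    -- iteration 3/4 --
    LT 120: heading 120 -> 240
    LT 150: heading 240 -> 30
    BK 15: (35.49,-35.275) -> (22.5,-42.775) [heading=30, draw]
    -- iteration 4/4 --
    LT 120: heading 30 -> 150
    LT 150: heading 150 -> 300
    BK 15: (22.5,-42.775) -> (15,-29.785) [heading=300, draw]
  ]
]
FD 18: (15,-29.785) -> (24,-45.373) [heading=300, draw]
RT 150: heading 300 -> 150
RT 120: heading 150 -> 30
Final: pos=(24,-45.373), heading=30, 17 segment(s) drawn
Segments drawn: 17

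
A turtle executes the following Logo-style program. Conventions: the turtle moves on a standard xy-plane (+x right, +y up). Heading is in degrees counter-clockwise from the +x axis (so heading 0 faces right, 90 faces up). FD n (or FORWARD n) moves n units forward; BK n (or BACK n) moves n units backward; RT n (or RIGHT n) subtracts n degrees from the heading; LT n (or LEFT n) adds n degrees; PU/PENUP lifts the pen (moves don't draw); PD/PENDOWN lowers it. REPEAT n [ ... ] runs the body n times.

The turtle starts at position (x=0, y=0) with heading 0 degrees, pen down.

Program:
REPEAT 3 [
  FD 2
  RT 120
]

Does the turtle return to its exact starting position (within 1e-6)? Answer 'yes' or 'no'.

Answer: yes

Derivation:
Executing turtle program step by step:
Start: pos=(0,0), heading=0, pen down
REPEAT 3 [
  -- iteration 1/3 --
  FD 2: (0,0) -> (2,0) [heading=0, draw]
  RT 120: heading 0 -> 240
  -- iteration 2/3 --
  FD 2: (2,0) -> (1,-1.732) [heading=240, draw]
  RT 120: heading 240 -> 120
  -- iteration 3/3 --
  FD 2: (1,-1.732) -> (0,0) [heading=120, draw]
  RT 120: heading 120 -> 0
]
Final: pos=(0,0), heading=0, 3 segment(s) drawn

Start position: (0, 0)
Final position: (0, 0)
Distance = 0; < 1e-6 -> CLOSED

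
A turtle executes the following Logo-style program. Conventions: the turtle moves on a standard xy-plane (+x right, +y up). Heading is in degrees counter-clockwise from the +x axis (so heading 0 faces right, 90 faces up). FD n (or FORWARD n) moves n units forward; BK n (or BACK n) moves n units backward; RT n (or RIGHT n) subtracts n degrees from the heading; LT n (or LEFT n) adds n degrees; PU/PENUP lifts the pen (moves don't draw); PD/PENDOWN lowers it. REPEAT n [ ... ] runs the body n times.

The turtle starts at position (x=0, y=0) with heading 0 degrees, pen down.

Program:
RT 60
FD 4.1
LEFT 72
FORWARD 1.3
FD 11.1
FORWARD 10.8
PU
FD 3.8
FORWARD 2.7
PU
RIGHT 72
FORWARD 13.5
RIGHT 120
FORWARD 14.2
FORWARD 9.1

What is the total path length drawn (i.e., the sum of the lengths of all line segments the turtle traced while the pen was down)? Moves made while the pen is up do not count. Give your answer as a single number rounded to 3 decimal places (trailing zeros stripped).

Answer: 27.3

Derivation:
Executing turtle program step by step:
Start: pos=(0,0), heading=0, pen down
RT 60: heading 0 -> 300
FD 4.1: (0,0) -> (2.05,-3.551) [heading=300, draw]
LT 72: heading 300 -> 12
FD 1.3: (2.05,-3.551) -> (3.322,-3.28) [heading=12, draw]
FD 11.1: (3.322,-3.28) -> (14.179,-0.973) [heading=12, draw]
FD 10.8: (14.179,-0.973) -> (24.743,1.273) [heading=12, draw]
PU: pen up
FD 3.8: (24.743,1.273) -> (28.46,2.063) [heading=12, move]
FD 2.7: (28.46,2.063) -> (31.101,2.624) [heading=12, move]
PU: pen up
RT 72: heading 12 -> 300
FD 13.5: (31.101,2.624) -> (37.851,-9.067) [heading=300, move]
RT 120: heading 300 -> 180
FD 14.2: (37.851,-9.067) -> (23.651,-9.067) [heading=180, move]
FD 9.1: (23.651,-9.067) -> (14.551,-9.067) [heading=180, move]
Final: pos=(14.551,-9.067), heading=180, 4 segment(s) drawn

Segment lengths:
  seg 1: (0,0) -> (2.05,-3.551), length = 4.1
  seg 2: (2.05,-3.551) -> (3.322,-3.28), length = 1.3
  seg 3: (3.322,-3.28) -> (14.179,-0.973), length = 11.1
  seg 4: (14.179,-0.973) -> (24.743,1.273), length = 10.8
Total = 27.3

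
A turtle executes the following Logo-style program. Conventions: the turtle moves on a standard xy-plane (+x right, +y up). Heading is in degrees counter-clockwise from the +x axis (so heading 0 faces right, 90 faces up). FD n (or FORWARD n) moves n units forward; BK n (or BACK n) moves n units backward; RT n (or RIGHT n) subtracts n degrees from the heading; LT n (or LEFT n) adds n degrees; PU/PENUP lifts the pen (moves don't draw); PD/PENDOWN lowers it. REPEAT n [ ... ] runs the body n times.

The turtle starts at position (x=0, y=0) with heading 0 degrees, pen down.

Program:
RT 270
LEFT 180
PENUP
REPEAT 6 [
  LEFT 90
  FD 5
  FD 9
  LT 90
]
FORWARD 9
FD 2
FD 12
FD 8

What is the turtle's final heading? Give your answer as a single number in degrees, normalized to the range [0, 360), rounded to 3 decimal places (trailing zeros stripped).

Answer: 270

Derivation:
Executing turtle program step by step:
Start: pos=(0,0), heading=0, pen down
RT 270: heading 0 -> 90
LT 180: heading 90 -> 270
PU: pen up
REPEAT 6 [
  -- iteration 1/6 --
  LT 90: heading 270 -> 0
  FD 5: (0,0) -> (5,0) [heading=0, move]
  FD 9: (5,0) -> (14,0) [heading=0, move]
  LT 90: heading 0 -> 90
  -- iteration 2/6 --
  LT 90: heading 90 -> 180
  FD 5: (14,0) -> (9,0) [heading=180, move]
  FD 9: (9,0) -> (0,0) [heading=180, move]
  LT 90: heading 180 -> 270
  -- iteration 3/6 --
  LT 90: heading 270 -> 0
  FD 5: (0,0) -> (5,0) [heading=0, move]
  FD 9: (5,0) -> (14,0) [heading=0, move]
  LT 90: heading 0 -> 90
  -- iteration 4/6 --
  LT 90: heading 90 -> 180
  FD 5: (14,0) -> (9,0) [heading=180, move]
  FD 9: (9,0) -> (0,0) [heading=180, move]
  LT 90: heading 180 -> 270
  -- iteration 5/6 --
  LT 90: heading 270 -> 0
  FD 5: (0,0) -> (5,0) [heading=0, move]
  FD 9: (5,0) -> (14,0) [heading=0, move]
  LT 90: heading 0 -> 90
  -- iteration 6/6 --
  LT 90: heading 90 -> 180
  FD 5: (14,0) -> (9,0) [heading=180, move]
  FD 9: (9,0) -> (0,0) [heading=180, move]
  LT 90: heading 180 -> 270
]
FD 9: (0,0) -> (0,-9) [heading=270, move]
FD 2: (0,-9) -> (0,-11) [heading=270, move]
FD 12: (0,-11) -> (0,-23) [heading=270, move]
FD 8: (0,-23) -> (0,-31) [heading=270, move]
Final: pos=(0,-31), heading=270, 0 segment(s) drawn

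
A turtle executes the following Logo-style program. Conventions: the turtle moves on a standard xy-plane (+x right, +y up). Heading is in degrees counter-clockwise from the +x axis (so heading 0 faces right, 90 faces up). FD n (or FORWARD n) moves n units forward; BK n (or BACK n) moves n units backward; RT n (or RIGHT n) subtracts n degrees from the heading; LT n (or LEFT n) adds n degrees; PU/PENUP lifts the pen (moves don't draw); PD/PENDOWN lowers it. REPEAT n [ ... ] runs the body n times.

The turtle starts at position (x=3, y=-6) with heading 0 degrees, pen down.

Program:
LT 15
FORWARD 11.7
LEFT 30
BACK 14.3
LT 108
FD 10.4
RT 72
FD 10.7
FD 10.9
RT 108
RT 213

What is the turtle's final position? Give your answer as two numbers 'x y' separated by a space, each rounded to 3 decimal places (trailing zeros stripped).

Executing turtle program step by step:
Start: pos=(3,-6), heading=0, pen down
LT 15: heading 0 -> 15
FD 11.7: (3,-6) -> (14.301,-2.972) [heading=15, draw]
LT 30: heading 15 -> 45
BK 14.3: (14.301,-2.972) -> (4.19,-13.083) [heading=45, draw]
LT 108: heading 45 -> 153
FD 10.4: (4.19,-13.083) -> (-5.077,-8.362) [heading=153, draw]
RT 72: heading 153 -> 81
FD 10.7: (-5.077,-8.362) -> (-3.403,2.206) [heading=81, draw]
FD 10.9: (-3.403,2.206) -> (-1.698,12.972) [heading=81, draw]
RT 108: heading 81 -> 333
RT 213: heading 333 -> 120
Final: pos=(-1.698,12.972), heading=120, 5 segment(s) drawn

Answer: -1.698 12.972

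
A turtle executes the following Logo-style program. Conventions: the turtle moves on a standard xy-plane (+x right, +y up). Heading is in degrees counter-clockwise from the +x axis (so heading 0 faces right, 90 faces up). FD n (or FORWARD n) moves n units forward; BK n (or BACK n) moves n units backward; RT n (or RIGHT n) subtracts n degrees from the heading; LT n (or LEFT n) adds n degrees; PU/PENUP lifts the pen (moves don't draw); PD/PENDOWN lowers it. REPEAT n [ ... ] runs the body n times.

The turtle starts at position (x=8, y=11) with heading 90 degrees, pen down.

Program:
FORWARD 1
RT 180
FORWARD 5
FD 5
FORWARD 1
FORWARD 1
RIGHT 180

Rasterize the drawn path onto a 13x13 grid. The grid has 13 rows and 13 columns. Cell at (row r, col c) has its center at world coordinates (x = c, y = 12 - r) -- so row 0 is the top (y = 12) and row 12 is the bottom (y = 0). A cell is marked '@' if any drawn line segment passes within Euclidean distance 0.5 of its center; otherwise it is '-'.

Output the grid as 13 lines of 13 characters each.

Answer: --------@----
--------@----
--------@----
--------@----
--------@----
--------@----
--------@----
--------@----
--------@----
--------@----
--------@----
--------@----
--------@----

Derivation:
Segment 0: (8,11) -> (8,12)
Segment 1: (8,12) -> (8,7)
Segment 2: (8,7) -> (8,2)
Segment 3: (8,2) -> (8,1)
Segment 4: (8,1) -> (8,0)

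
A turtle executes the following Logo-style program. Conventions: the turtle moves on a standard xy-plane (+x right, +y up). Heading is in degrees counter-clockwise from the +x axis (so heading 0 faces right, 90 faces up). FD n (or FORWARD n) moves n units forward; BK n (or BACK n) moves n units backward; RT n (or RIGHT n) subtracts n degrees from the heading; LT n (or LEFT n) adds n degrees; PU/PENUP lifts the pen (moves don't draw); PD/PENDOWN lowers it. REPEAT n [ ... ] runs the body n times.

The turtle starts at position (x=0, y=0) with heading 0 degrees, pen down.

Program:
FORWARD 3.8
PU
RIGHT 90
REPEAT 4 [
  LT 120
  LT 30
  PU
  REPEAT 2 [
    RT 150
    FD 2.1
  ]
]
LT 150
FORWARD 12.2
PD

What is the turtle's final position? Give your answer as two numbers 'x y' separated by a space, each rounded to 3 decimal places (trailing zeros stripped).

Executing turtle program step by step:
Start: pos=(0,0), heading=0, pen down
FD 3.8: (0,0) -> (3.8,0) [heading=0, draw]
PU: pen up
RT 90: heading 0 -> 270
REPEAT 4 [
  -- iteration 1/4 --
  LT 120: heading 270 -> 30
  LT 30: heading 30 -> 60
  PU: pen up
  REPEAT 2 [
    -- iteration 1/2 --
    RT 150: heading 60 -> 270
    FD 2.1: (3.8,0) -> (3.8,-2.1) [heading=270, move]
    -- iteration 2/2 --
    RT 150: heading 270 -> 120
    FD 2.1: (3.8,-2.1) -> (2.75,-0.281) [heading=120, move]
  ]
  -- iteration 2/4 --
  LT 120: heading 120 -> 240
  LT 30: heading 240 -> 270
  PU: pen up
  REPEAT 2 [
    -- iteration 1/2 --
    RT 150: heading 270 -> 120
    FD 2.1: (2.75,-0.281) -> (1.7,1.537) [heading=120, move]
    -- iteration 2/2 --
    RT 150: heading 120 -> 330
    FD 2.1: (1.7,1.537) -> (3.519,0.487) [heading=330, move]
  ]
  -- iteration 3/4 --
  LT 120: heading 330 -> 90
  LT 30: heading 90 -> 120
  PU: pen up
  REPEAT 2 [
    -- iteration 1/2 --
    RT 150: heading 120 -> 330
    FD 2.1: (3.519,0.487) -> (5.337,-0.563) [heading=330, move]
    -- iteration 2/2 --
    RT 150: heading 330 -> 180
    FD 2.1: (5.337,-0.563) -> (3.237,-0.563) [heading=180, move]
  ]
  -- iteration 4/4 --
  LT 120: heading 180 -> 300
  LT 30: heading 300 -> 330
  PU: pen up
  REPEAT 2 [
    -- iteration 1/2 --
    RT 150: heading 330 -> 180
    FD 2.1: (3.237,-0.563) -> (1.137,-0.563) [heading=180, move]
    -- iteration 2/2 --
    RT 150: heading 180 -> 30
    FD 2.1: (1.137,-0.563) -> (2.956,0.487) [heading=30, move]
  ]
]
LT 150: heading 30 -> 180
FD 12.2: (2.956,0.487) -> (-9.244,0.487) [heading=180, move]
PD: pen down
Final: pos=(-9.244,0.487), heading=180, 1 segment(s) drawn

Answer: -9.244 0.487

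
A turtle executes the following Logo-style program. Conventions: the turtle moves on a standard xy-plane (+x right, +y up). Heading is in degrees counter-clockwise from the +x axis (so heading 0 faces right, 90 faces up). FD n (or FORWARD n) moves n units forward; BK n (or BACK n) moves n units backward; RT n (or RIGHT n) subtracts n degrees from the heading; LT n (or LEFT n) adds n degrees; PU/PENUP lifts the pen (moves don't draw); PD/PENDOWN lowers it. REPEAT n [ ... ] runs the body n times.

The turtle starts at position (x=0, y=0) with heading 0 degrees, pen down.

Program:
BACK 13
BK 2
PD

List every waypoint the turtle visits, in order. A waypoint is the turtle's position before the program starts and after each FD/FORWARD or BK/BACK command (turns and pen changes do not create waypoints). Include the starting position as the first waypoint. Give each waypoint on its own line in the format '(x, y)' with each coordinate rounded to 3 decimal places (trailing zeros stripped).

Answer: (0, 0)
(-13, 0)
(-15, 0)

Derivation:
Executing turtle program step by step:
Start: pos=(0,0), heading=0, pen down
BK 13: (0,0) -> (-13,0) [heading=0, draw]
BK 2: (-13,0) -> (-15,0) [heading=0, draw]
PD: pen down
Final: pos=(-15,0), heading=0, 2 segment(s) drawn
Waypoints (3 total):
(0, 0)
(-13, 0)
(-15, 0)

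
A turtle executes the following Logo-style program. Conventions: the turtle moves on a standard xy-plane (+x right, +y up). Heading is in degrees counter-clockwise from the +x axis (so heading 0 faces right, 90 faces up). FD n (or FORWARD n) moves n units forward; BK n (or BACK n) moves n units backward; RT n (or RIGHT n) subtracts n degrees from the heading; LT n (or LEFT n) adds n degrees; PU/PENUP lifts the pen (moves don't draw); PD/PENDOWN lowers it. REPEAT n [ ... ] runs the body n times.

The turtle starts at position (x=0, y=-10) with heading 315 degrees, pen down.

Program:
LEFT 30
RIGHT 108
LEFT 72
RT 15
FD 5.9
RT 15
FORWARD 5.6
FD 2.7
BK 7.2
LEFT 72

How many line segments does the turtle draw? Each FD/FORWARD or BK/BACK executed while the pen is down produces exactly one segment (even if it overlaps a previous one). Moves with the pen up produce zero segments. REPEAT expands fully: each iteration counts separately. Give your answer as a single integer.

Executing turtle program step by step:
Start: pos=(0,-10), heading=315, pen down
LT 30: heading 315 -> 345
RT 108: heading 345 -> 237
LT 72: heading 237 -> 309
RT 15: heading 309 -> 294
FD 5.9: (0,-10) -> (2.4,-15.39) [heading=294, draw]
RT 15: heading 294 -> 279
FD 5.6: (2.4,-15.39) -> (3.276,-20.921) [heading=279, draw]
FD 2.7: (3.276,-20.921) -> (3.698,-23.588) [heading=279, draw]
BK 7.2: (3.698,-23.588) -> (2.572,-16.476) [heading=279, draw]
LT 72: heading 279 -> 351
Final: pos=(2.572,-16.476), heading=351, 4 segment(s) drawn
Segments drawn: 4

Answer: 4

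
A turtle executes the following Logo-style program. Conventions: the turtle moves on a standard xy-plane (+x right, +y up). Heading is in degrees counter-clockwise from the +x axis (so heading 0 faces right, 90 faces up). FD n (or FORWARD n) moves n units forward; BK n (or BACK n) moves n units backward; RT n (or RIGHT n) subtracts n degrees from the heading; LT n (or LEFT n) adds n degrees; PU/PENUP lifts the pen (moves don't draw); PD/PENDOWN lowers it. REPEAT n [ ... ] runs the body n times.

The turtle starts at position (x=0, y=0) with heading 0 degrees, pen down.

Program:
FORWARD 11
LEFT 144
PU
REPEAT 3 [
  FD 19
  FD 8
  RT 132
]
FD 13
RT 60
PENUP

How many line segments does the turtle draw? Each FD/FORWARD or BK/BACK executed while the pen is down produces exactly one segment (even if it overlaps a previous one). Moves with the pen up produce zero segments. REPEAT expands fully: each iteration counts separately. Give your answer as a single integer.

Executing turtle program step by step:
Start: pos=(0,0), heading=0, pen down
FD 11: (0,0) -> (11,0) [heading=0, draw]
LT 144: heading 0 -> 144
PU: pen up
REPEAT 3 [
  -- iteration 1/3 --
  FD 19: (11,0) -> (-4.371,11.168) [heading=144, move]
  FD 8: (-4.371,11.168) -> (-10.843,15.87) [heading=144, move]
  RT 132: heading 144 -> 12
  -- iteration 2/3 --
  FD 19: (-10.843,15.87) -> (7.741,19.821) [heading=12, move]
  FD 8: (7.741,19.821) -> (15.567,21.484) [heading=12, move]
  RT 132: heading 12 -> 240
  -- iteration 3/3 --
  FD 19: (15.567,21.484) -> (6.067,5.029) [heading=240, move]
  FD 8: (6.067,5.029) -> (2.067,-1.899) [heading=240, move]
  RT 132: heading 240 -> 108
]
FD 13: (2.067,-1.899) -> (-1.951,10.465) [heading=108, move]
RT 60: heading 108 -> 48
PU: pen up
Final: pos=(-1.951,10.465), heading=48, 1 segment(s) drawn
Segments drawn: 1

Answer: 1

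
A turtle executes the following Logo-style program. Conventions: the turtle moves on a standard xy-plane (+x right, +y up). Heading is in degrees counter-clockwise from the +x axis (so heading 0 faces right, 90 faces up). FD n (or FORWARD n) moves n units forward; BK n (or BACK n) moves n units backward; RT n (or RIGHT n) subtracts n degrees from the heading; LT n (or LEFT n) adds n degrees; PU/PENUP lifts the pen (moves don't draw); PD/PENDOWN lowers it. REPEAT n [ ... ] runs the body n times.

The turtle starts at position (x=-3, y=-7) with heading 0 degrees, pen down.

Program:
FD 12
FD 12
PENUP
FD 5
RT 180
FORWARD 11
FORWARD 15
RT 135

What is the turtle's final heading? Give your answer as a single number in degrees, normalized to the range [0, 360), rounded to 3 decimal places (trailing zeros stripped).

Answer: 45

Derivation:
Executing turtle program step by step:
Start: pos=(-3,-7), heading=0, pen down
FD 12: (-3,-7) -> (9,-7) [heading=0, draw]
FD 12: (9,-7) -> (21,-7) [heading=0, draw]
PU: pen up
FD 5: (21,-7) -> (26,-7) [heading=0, move]
RT 180: heading 0 -> 180
FD 11: (26,-7) -> (15,-7) [heading=180, move]
FD 15: (15,-7) -> (0,-7) [heading=180, move]
RT 135: heading 180 -> 45
Final: pos=(0,-7), heading=45, 2 segment(s) drawn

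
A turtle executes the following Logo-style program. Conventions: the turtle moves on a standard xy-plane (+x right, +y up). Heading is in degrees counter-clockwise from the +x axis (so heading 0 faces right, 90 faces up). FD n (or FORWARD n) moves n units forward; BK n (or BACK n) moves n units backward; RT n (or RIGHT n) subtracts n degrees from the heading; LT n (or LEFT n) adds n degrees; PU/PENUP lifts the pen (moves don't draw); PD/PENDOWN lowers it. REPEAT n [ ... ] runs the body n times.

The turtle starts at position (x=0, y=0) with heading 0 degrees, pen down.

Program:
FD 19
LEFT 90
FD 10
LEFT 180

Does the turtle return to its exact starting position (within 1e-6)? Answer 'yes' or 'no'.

Executing turtle program step by step:
Start: pos=(0,0), heading=0, pen down
FD 19: (0,0) -> (19,0) [heading=0, draw]
LT 90: heading 0 -> 90
FD 10: (19,0) -> (19,10) [heading=90, draw]
LT 180: heading 90 -> 270
Final: pos=(19,10), heading=270, 2 segment(s) drawn

Start position: (0, 0)
Final position: (19, 10)
Distance = 21.471; >= 1e-6 -> NOT closed

Answer: no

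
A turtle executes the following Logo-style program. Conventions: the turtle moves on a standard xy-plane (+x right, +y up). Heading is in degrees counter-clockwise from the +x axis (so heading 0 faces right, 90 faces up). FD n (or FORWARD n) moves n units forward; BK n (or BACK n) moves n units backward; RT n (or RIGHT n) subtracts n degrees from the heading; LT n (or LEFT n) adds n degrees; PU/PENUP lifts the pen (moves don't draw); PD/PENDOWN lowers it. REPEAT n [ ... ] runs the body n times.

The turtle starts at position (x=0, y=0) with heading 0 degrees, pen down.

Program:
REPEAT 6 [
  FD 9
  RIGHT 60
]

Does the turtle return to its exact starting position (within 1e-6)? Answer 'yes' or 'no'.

Answer: yes

Derivation:
Executing turtle program step by step:
Start: pos=(0,0), heading=0, pen down
REPEAT 6 [
  -- iteration 1/6 --
  FD 9: (0,0) -> (9,0) [heading=0, draw]
  RT 60: heading 0 -> 300
  -- iteration 2/6 --
  FD 9: (9,0) -> (13.5,-7.794) [heading=300, draw]
  RT 60: heading 300 -> 240
  -- iteration 3/6 --
  FD 9: (13.5,-7.794) -> (9,-15.588) [heading=240, draw]
  RT 60: heading 240 -> 180
  -- iteration 4/6 --
  FD 9: (9,-15.588) -> (0,-15.588) [heading=180, draw]
  RT 60: heading 180 -> 120
  -- iteration 5/6 --
  FD 9: (0,-15.588) -> (-4.5,-7.794) [heading=120, draw]
  RT 60: heading 120 -> 60
  -- iteration 6/6 --
  FD 9: (-4.5,-7.794) -> (0,0) [heading=60, draw]
  RT 60: heading 60 -> 0
]
Final: pos=(0,0), heading=0, 6 segment(s) drawn

Start position: (0, 0)
Final position: (0, 0)
Distance = 0; < 1e-6 -> CLOSED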